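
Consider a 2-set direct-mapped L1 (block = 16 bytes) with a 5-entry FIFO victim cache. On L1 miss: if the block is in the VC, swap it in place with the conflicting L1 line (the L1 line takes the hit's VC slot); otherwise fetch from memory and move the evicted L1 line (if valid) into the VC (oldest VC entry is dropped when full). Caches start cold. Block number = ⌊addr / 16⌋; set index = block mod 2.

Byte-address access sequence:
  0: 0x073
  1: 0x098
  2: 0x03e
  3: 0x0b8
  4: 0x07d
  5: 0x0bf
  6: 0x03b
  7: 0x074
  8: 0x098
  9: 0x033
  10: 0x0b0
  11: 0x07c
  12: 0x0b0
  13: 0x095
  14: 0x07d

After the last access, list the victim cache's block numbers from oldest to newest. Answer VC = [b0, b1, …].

VC = [11, 9, 3]

#0 0x73→b7/s1 MISS; vc=[]
#1 0x98→b9/s1 MISS; vc=[7]
#2 0x3e→b3/s1 MISS; vc=[7,9]
#3 0xb8→b11/s1 MISS; vc=[7,9,3]
#4 0x7d→b7/s1 VC-HIT; vc=[11,9,3]
#5 0xbf→b11/s1 VC-HIT; vc=[7,9,3]
#6 0x3b→b3/s1 VC-HIT; vc=[7,9,11]
#7 0x74→b7/s1 VC-HIT; vc=[3,9,11]
#8 0x98→b9/s1 VC-HIT; vc=[3,7,11]
#9 0x33→b3/s1 VC-HIT; vc=[9,7,11]
#10 0xb0→b11/s1 VC-HIT; vc=[9,7,3]
#11 0x7c→b7/s1 VC-HIT; vc=[9,11,3]
#12 0xb0→b11/s1 VC-HIT; vc=[9,7,3]
#13 0x95→b9/s1 VC-HIT; vc=[11,7,3]
#14 0x7d→b7/s1 VC-HIT; vc=[11,9,3]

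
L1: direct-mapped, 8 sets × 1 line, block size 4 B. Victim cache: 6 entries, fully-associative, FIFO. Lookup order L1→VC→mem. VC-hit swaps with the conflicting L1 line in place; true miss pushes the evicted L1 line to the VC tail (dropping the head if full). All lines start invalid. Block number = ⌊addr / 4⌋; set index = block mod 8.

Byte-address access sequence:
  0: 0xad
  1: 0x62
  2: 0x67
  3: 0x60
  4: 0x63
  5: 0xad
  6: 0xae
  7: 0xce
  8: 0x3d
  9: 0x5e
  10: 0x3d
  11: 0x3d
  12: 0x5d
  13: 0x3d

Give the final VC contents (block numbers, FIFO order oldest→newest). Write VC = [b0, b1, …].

VC = [43, 23]

0: 0xad (blk 43, set 3) → MISS  vc=[]
1: 0x62 (blk 24, set 0) → MISS  vc=[]
2: 0x67 (blk 25, set 1) → MISS  vc=[]
3: 0x60 (blk 24, set 0) → L1-HIT  vc=[]
4: 0x63 (blk 24, set 0) → L1-HIT  vc=[]
5: 0xad (blk 43, set 3) → L1-HIT  vc=[]
6: 0xae (blk 43, set 3) → L1-HIT  vc=[]
7: 0xce (blk 51, set 3) → MISS  vc=[43]
8: 0x3d (blk 15, set 7) → MISS  vc=[43]
9: 0x5e (blk 23, set 7) → MISS  vc=[43, 15]
10: 0x3d (blk 15, set 7) → VC-HIT  vc=[43, 23]
11: 0x3d (blk 15, set 7) → L1-HIT  vc=[43, 23]
12: 0x5d (blk 23, set 7) → VC-HIT  vc=[43, 15]
13: 0x3d (blk 15, set 7) → VC-HIT  vc=[43, 23]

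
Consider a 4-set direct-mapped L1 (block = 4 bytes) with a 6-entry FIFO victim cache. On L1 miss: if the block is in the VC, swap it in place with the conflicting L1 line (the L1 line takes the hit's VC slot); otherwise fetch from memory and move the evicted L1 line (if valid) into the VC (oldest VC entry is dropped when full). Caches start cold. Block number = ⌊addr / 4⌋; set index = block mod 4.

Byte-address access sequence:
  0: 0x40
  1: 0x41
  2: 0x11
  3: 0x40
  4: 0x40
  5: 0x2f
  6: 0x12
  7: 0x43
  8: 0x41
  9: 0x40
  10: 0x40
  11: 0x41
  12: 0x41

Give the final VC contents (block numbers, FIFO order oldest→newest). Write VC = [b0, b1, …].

0: 0x40 (blk 16, set 0) → MISS  vc=[]
1: 0x41 (blk 16, set 0) → L1-HIT  vc=[]
2: 0x11 (blk 4, set 0) → MISS  vc=[16]
3: 0x40 (blk 16, set 0) → VC-HIT  vc=[4]
4: 0x40 (blk 16, set 0) → L1-HIT  vc=[4]
5: 0x2f (blk 11, set 3) → MISS  vc=[4]
6: 0x12 (blk 4, set 0) → VC-HIT  vc=[16]
7: 0x43 (blk 16, set 0) → VC-HIT  vc=[4]
8: 0x41 (blk 16, set 0) → L1-HIT  vc=[4]
9: 0x40 (blk 16, set 0) → L1-HIT  vc=[4]
10: 0x40 (blk 16, set 0) → L1-HIT  vc=[4]
11: 0x41 (blk 16, set 0) → L1-HIT  vc=[4]
12: 0x41 (blk 16, set 0) → L1-HIT  vc=[4]

VC = [4]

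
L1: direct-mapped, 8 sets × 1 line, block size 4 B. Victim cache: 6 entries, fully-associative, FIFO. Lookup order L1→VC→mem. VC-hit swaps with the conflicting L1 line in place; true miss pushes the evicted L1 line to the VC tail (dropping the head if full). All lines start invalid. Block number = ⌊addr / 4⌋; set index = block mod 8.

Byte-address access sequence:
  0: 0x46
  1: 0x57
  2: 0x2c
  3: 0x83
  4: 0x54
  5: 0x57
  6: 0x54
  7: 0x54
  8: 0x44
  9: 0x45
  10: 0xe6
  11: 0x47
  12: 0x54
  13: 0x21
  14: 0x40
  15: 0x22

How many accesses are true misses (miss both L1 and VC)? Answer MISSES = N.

MISSES = 7

  [0] addr=0x46 blk=17 s=1: MISS | VC []
  [1] addr=0x57 blk=21 s=5: MISS | VC []
  [2] addr=0x2c blk=11 s=3: MISS | VC []
  [3] addr=0x83 blk=32 s=0: MISS | VC []
  [4] addr=0x54 blk=21 s=5: L1-HIT | VC []
  [5] addr=0x57 blk=21 s=5: L1-HIT | VC []
  [6] addr=0x54 blk=21 s=5: L1-HIT | VC []
  [7] addr=0x54 blk=21 s=5: L1-HIT | VC []
  [8] addr=0x44 blk=17 s=1: L1-HIT | VC []
  [9] addr=0x45 blk=17 s=1: L1-HIT | VC []
  [10] addr=0xe6 blk=57 s=1: MISS | VC [17]
  [11] addr=0x47 blk=17 s=1: VC-HIT | VC [57]
  [12] addr=0x54 blk=21 s=5: L1-HIT | VC [57]
  [13] addr=0x21 blk=8 s=0: MISS | VC [57, 32]
  [14] addr=0x40 blk=16 s=0: MISS | VC [57, 32, 8]
  [15] addr=0x22 blk=8 s=0: VC-HIT | VC [57, 32, 16]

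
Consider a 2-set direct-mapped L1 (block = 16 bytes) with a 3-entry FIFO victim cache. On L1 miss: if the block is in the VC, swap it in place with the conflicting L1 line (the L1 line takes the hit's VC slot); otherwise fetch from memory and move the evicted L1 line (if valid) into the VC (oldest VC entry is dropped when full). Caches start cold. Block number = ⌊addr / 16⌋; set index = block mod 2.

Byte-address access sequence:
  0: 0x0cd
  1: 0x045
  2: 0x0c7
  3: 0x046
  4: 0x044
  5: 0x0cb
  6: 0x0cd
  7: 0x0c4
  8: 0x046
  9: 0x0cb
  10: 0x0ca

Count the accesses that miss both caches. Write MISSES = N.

0: 0xcd (blk 12, set 0) → MISS  vc=[]
1: 0x45 (blk 4, set 0) → MISS  vc=[12]
2: 0xc7 (blk 12, set 0) → VC-HIT  vc=[4]
3: 0x46 (blk 4, set 0) → VC-HIT  vc=[12]
4: 0x44 (blk 4, set 0) → L1-HIT  vc=[12]
5: 0xcb (blk 12, set 0) → VC-HIT  vc=[4]
6: 0xcd (blk 12, set 0) → L1-HIT  vc=[4]
7: 0xc4 (blk 12, set 0) → L1-HIT  vc=[4]
8: 0x46 (blk 4, set 0) → VC-HIT  vc=[12]
9: 0xcb (blk 12, set 0) → VC-HIT  vc=[4]
10: 0xca (blk 12, set 0) → L1-HIT  vc=[4]

MISSES = 2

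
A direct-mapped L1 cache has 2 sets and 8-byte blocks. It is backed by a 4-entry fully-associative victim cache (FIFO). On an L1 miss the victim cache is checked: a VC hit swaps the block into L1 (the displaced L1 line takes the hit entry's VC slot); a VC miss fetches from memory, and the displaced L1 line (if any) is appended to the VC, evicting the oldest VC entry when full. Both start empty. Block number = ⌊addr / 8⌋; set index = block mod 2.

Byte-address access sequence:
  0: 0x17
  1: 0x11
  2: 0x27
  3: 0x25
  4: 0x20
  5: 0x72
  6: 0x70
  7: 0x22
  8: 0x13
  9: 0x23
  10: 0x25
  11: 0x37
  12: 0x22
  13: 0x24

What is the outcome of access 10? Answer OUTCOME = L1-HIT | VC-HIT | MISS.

OUTCOME = L1-HIT

  [0] addr=0x17 blk=2 s=0: MISS | VC []
  [1] addr=0x11 blk=2 s=0: L1-HIT | VC []
  [2] addr=0x27 blk=4 s=0: MISS | VC [2]
  [3] addr=0x25 blk=4 s=0: L1-HIT | VC [2]
  [4] addr=0x20 blk=4 s=0: L1-HIT | VC [2]
  [5] addr=0x72 blk=14 s=0: MISS | VC [2, 4]
  [6] addr=0x70 blk=14 s=0: L1-HIT | VC [2, 4]
  [7] addr=0x22 blk=4 s=0: VC-HIT | VC [2, 14]
  [8] addr=0x13 blk=2 s=0: VC-HIT | VC [4, 14]
  [9] addr=0x23 blk=4 s=0: VC-HIT | VC [2, 14]
  [10] addr=0x25 blk=4 s=0: L1-HIT | VC [2, 14]
  [11] addr=0x37 blk=6 s=0: MISS | VC [2, 14, 4]
  [12] addr=0x22 blk=4 s=0: VC-HIT | VC [2, 14, 6]
  [13] addr=0x24 blk=4 s=0: L1-HIT | VC [2, 14, 6]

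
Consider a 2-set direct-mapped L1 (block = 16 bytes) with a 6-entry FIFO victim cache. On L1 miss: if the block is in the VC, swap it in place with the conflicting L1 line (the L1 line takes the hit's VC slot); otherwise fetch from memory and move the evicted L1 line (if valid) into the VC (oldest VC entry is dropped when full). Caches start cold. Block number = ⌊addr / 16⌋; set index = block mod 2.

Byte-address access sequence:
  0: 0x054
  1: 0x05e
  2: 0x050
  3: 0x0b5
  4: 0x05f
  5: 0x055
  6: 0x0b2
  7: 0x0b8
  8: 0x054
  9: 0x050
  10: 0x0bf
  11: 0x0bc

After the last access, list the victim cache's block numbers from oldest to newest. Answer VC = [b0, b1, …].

0: 0x54 (blk 5, set 1) → MISS  vc=[]
1: 0x5e (blk 5, set 1) → L1-HIT  vc=[]
2: 0x50 (blk 5, set 1) → L1-HIT  vc=[]
3: 0xb5 (blk 11, set 1) → MISS  vc=[5]
4: 0x5f (blk 5, set 1) → VC-HIT  vc=[11]
5: 0x55 (blk 5, set 1) → L1-HIT  vc=[11]
6: 0xb2 (blk 11, set 1) → VC-HIT  vc=[5]
7: 0xb8 (blk 11, set 1) → L1-HIT  vc=[5]
8: 0x54 (blk 5, set 1) → VC-HIT  vc=[11]
9: 0x50 (blk 5, set 1) → L1-HIT  vc=[11]
10: 0xbf (blk 11, set 1) → VC-HIT  vc=[5]
11: 0xbc (blk 11, set 1) → L1-HIT  vc=[5]

VC = [5]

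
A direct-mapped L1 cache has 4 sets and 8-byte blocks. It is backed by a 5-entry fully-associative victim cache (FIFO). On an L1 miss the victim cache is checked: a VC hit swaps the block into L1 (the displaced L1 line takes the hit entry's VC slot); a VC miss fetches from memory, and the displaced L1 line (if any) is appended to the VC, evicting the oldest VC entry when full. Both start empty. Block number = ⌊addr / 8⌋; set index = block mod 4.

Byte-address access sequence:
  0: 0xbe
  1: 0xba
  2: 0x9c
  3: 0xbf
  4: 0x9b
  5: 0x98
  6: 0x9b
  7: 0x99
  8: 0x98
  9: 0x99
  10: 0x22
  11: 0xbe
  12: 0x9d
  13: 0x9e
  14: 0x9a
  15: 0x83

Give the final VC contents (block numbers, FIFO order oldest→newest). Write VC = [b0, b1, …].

#0 0xbe→b23/s3 MISS; vc=[]
#1 0xba→b23/s3 L1-HIT; vc=[]
#2 0x9c→b19/s3 MISS; vc=[23]
#3 0xbf→b23/s3 VC-HIT; vc=[19]
#4 0x9b→b19/s3 VC-HIT; vc=[23]
#5 0x98→b19/s3 L1-HIT; vc=[23]
#6 0x9b→b19/s3 L1-HIT; vc=[23]
#7 0x99→b19/s3 L1-HIT; vc=[23]
#8 0x98→b19/s3 L1-HIT; vc=[23]
#9 0x99→b19/s3 L1-HIT; vc=[23]
#10 0x22→b4/s0 MISS; vc=[23]
#11 0xbe→b23/s3 VC-HIT; vc=[19]
#12 0x9d→b19/s3 VC-HIT; vc=[23]
#13 0x9e→b19/s3 L1-HIT; vc=[23]
#14 0x9a→b19/s3 L1-HIT; vc=[23]
#15 0x83→b16/s0 MISS; vc=[23,4]

VC = [23, 4]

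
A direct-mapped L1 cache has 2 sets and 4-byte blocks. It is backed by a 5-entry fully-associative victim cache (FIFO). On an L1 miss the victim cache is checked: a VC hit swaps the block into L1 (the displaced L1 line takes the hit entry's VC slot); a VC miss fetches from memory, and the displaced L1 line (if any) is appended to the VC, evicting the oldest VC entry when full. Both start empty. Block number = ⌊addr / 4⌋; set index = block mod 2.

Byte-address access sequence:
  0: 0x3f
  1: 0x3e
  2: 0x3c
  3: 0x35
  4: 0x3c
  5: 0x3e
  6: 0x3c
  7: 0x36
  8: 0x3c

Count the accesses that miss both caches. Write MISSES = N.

MISSES = 2

  [0] addr=0x3f blk=15 s=1: MISS | VC []
  [1] addr=0x3e blk=15 s=1: L1-HIT | VC []
  [2] addr=0x3c blk=15 s=1: L1-HIT | VC []
  [3] addr=0x35 blk=13 s=1: MISS | VC [15]
  [4] addr=0x3c blk=15 s=1: VC-HIT | VC [13]
  [5] addr=0x3e blk=15 s=1: L1-HIT | VC [13]
  [6] addr=0x3c blk=15 s=1: L1-HIT | VC [13]
  [7] addr=0x36 blk=13 s=1: VC-HIT | VC [15]
  [8] addr=0x3c blk=15 s=1: VC-HIT | VC [13]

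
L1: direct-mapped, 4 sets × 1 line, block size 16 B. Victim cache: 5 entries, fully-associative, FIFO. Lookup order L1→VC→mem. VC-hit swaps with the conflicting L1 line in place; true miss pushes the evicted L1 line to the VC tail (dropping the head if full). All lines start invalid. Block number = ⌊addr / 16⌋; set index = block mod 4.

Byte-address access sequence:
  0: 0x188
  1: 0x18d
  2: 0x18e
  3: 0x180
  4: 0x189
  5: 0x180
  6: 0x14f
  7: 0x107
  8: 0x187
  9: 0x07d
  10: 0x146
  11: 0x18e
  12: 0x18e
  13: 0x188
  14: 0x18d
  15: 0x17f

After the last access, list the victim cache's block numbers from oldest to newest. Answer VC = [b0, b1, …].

VC = [16, 20, 7]

  [0] addr=0x188 blk=24 s=0: MISS | VC []
  [1] addr=0x18d blk=24 s=0: L1-HIT | VC []
  [2] addr=0x18e blk=24 s=0: L1-HIT | VC []
  [3] addr=0x180 blk=24 s=0: L1-HIT | VC []
  [4] addr=0x189 blk=24 s=0: L1-HIT | VC []
  [5] addr=0x180 blk=24 s=0: L1-HIT | VC []
  [6] addr=0x14f blk=20 s=0: MISS | VC [24]
  [7] addr=0x107 blk=16 s=0: MISS | VC [24, 20]
  [8] addr=0x187 blk=24 s=0: VC-HIT | VC [16, 20]
  [9] addr=0x7d blk=7 s=3: MISS | VC [16, 20]
  [10] addr=0x146 blk=20 s=0: VC-HIT | VC [16, 24]
  [11] addr=0x18e blk=24 s=0: VC-HIT | VC [16, 20]
  [12] addr=0x18e blk=24 s=0: L1-HIT | VC [16, 20]
  [13] addr=0x188 blk=24 s=0: L1-HIT | VC [16, 20]
  [14] addr=0x18d blk=24 s=0: L1-HIT | VC [16, 20]
  [15] addr=0x17f blk=23 s=3: MISS | VC [16, 20, 7]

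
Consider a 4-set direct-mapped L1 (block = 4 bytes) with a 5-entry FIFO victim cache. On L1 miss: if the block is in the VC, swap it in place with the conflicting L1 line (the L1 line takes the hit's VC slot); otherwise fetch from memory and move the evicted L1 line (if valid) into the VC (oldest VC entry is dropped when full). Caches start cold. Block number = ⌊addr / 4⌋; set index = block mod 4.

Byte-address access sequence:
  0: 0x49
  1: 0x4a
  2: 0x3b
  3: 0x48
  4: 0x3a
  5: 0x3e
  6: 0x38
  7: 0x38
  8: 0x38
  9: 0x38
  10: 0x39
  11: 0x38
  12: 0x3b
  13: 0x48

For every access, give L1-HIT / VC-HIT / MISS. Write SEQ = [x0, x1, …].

SEQ = [MISS, L1-HIT, MISS, VC-HIT, VC-HIT, MISS, L1-HIT, L1-HIT, L1-HIT, L1-HIT, L1-HIT, L1-HIT, L1-HIT, VC-HIT]

0: 0x49 (blk 18, set 2) → MISS  vc=[]
1: 0x4a (blk 18, set 2) → L1-HIT  vc=[]
2: 0x3b (blk 14, set 2) → MISS  vc=[18]
3: 0x48 (blk 18, set 2) → VC-HIT  vc=[14]
4: 0x3a (blk 14, set 2) → VC-HIT  vc=[18]
5: 0x3e (blk 15, set 3) → MISS  vc=[18]
6: 0x38 (blk 14, set 2) → L1-HIT  vc=[18]
7: 0x38 (blk 14, set 2) → L1-HIT  vc=[18]
8: 0x38 (blk 14, set 2) → L1-HIT  vc=[18]
9: 0x38 (blk 14, set 2) → L1-HIT  vc=[18]
10: 0x39 (blk 14, set 2) → L1-HIT  vc=[18]
11: 0x38 (blk 14, set 2) → L1-HIT  vc=[18]
12: 0x3b (blk 14, set 2) → L1-HIT  vc=[18]
13: 0x48 (blk 18, set 2) → VC-HIT  vc=[14]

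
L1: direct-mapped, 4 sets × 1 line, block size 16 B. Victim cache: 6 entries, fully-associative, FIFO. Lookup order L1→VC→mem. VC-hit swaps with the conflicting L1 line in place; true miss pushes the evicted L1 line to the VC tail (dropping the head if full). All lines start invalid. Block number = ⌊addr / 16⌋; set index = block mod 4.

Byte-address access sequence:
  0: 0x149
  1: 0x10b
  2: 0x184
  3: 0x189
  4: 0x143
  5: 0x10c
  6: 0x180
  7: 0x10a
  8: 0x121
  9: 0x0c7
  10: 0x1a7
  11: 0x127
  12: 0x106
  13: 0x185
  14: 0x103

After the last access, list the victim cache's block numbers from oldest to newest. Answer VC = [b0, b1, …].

#0 0x149→b20/s0 MISS; vc=[]
#1 0x10b→b16/s0 MISS; vc=[20]
#2 0x184→b24/s0 MISS; vc=[20,16]
#3 0x189→b24/s0 L1-HIT; vc=[20,16]
#4 0x143→b20/s0 VC-HIT; vc=[24,16]
#5 0x10c→b16/s0 VC-HIT; vc=[24,20]
#6 0x180→b24/s0 VC-HIT; vc=[16,20]
#7 0x10a→b16/s0 VC-HIT; vc=[24,20]
#8 0x121→b18/s2 MISS; vc=[24,20]
#9 0xc7→b12/s0 MISS; vc=[24,20,16]
#10 0x1a7→b26/s2 MISS; vc=[24,20,16,18]
#11 0x127→b18/s2 VC-HIT; vc=[24,20,16,26]
#12 0x106→b16/s0 VC-HIT; vc=[24,20,12,26]
#13 0x185→b24/s0 VC-HIT; vc=[16,20,12,26]
#14 0x103→b16/s0 VC-HIT; vc=[24,20,12,26]

VC = [24, 20, 12, 26]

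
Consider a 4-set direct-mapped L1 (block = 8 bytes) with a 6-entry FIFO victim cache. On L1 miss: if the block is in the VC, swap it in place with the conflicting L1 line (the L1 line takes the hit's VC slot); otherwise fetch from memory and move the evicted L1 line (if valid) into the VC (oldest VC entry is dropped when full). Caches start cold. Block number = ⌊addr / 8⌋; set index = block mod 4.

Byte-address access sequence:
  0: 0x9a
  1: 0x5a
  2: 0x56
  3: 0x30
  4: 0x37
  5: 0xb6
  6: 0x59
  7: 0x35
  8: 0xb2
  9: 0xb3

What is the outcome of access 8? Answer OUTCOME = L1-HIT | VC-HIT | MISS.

OUTCOME = VC-HIT

#0 0x9a→b19/s3 MISS; vc=[]
#1 0x5a→b11/s3 MISS; vc=[19]
#2 0x56→b10/s2 MISS; vc=[19]
#3 0x30→b6/s2 MISS; vc=[19,10]
#4 0x37→b6/s2 L1-HIT; vc=[19,10]
#5 0xb6→b22/s2 MISS; vc=[19,10,6]
#6 0x59→b11/s3 L1-HIT; vc=[19,10,6]
#7 0x35→b6/s2 VC-HIT; vc=[19,10,22]
#8 0xb2→b22/s2 VC-HIT; vc=[19,10,6]
#9 0xb3→b22/s2 L1-HIT; vc=[19,10,6]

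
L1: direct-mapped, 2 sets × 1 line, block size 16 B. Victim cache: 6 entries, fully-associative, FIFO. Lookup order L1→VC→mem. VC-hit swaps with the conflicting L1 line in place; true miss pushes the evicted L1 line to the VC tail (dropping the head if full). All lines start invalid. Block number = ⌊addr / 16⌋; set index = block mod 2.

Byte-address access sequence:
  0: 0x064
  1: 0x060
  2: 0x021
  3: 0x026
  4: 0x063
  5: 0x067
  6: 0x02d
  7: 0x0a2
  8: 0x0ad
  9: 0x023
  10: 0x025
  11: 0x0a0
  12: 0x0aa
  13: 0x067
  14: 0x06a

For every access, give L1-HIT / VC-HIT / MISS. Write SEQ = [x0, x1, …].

  [0] addr=0x64 blk=6 s=0: MISS | VC []
  [1] addr=0x60 blk=6 s=0: L1-HIT | VC []
  [2] addr=0x21 blk=2 s=0: MISS | VC [6]
  [3] addr=0x26 blk=2 s=0: L1-HIT | VC [6]
  [4] addr=0x63 blk=6 s=0: VC-HIT | VC [2]
  [5] addr=0x67 blk=6 s=0: L1-HIT | VC [2]
  [6] addr=0x2d blk=2 s=0: VC-HIT | VC [6]
  [7] addr=0xa2 blk=10 s=0: MISS | VC [6, 2]
  [8] addr=0xad blk=10 s=0: L1-HIT | VC [6, 2]
  [9] addr=0x23 blk=2 s=0: VC-HIT | VC [6, 10]
  [10] addr=0x25 blk=2 s=0: L1-HIT | VC [6, 10]
  [11] addr=0xa0 blk=10 s=0: VC-HIT | VC [6, 2]
  [12] addr=0xaa blk=10 s=0: L1-HIT | VC [6, 2]
  [13] addr=0x67 blk=6 s=0: VC-HIT | VC [10, 2]
  [14] addr=0x6a blk=6 s=0: L1-HIT | VC [10, 2]

SEQ = [MISS, L1-HIT, MISS, L1-HIT, VC-HIT, L1-HIT, VC-HIT, MISS, L1-HIT, VC-HIT, L1-HIT, VC-HIT, L1-HIT, VC-HIT, L1-HIT]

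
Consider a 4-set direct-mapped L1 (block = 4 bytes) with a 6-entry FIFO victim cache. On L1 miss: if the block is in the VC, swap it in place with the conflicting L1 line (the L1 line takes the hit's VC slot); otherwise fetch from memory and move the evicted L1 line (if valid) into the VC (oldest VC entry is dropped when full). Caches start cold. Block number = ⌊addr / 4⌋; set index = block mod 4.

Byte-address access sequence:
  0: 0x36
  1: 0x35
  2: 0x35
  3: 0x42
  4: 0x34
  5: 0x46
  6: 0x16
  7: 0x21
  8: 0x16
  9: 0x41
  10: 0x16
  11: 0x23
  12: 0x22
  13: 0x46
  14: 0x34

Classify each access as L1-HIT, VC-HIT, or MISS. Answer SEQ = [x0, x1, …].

SEQ = [MISS, L1-HIT, L1-HIT, MISS, L1-HIT, MISS, MISS, MISS, L1-HIT, VC-HIT, L1-HIT, VC-HIT, L1-HIT, VC-HIT, VC-HIT]

0: 0x36 (blk 13, set 1) → MISS  vc=[]
1: 0x35 (blk 13, set 1) → L1-HIT  vc=[]
2: 0x35 (blk 13, set 1) → L1-HIT  vc=[]
3: 0x42 (blk 16, set 0) → MISS  vc=[]
4: 0x34 (blk 13, set 1) → L1-HIT  vc=[]
5: 0x46 (blk 17, set 1) → MISS  vc=[13]
6: 0x16 (blk 5, set 1) → MISS  vc=[13, 17]
7: 0x21 (blk 8, set 0) → MISS  vc=[13, 17, 16]
8: 0x16 (blk 5, set 1) → L1-HIT  vc=[13, 17, 16]
9: 0x41 (blk 16, set 0) → VC-HIT  vc=[13, 17, 8]
10: 0x16 (blk 5, set 1) → L1-HIT  vc=[13, 17, 8]
11: 0x23 (blk 8, set 0) → VC-HIT  vc=[13, 17, 16]
12: 0x22 (blk 8, set 0) → L1-HIT  vc=[13, 17, 16]
13: 0x46 (blk 17, set 1) → VC-HIT  vc=[13, 5, 16]
14: 0x34 (blk 13, set 1) → VC-HIT  vc=[17, 5, 16]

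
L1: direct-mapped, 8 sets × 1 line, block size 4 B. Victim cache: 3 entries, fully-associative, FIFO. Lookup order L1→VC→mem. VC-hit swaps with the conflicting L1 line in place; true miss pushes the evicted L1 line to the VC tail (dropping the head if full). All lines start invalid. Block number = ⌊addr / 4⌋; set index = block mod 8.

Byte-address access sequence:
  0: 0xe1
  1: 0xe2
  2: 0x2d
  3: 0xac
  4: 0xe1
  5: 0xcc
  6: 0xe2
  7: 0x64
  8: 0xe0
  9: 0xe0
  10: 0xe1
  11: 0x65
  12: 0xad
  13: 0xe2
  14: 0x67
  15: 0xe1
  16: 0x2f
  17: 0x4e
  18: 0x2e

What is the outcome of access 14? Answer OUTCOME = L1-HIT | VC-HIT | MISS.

OUTCOME = L1-HIT

  [0] addr=0xe1 blk=56 s=0: MISS | VC []
  [1] addr=0xe2 blk=56 s=0: L1-HIT | VC []
  [2] addr=0x2d blk=11 s=3: MISS | VC []
  [3] addr=0xac blk=43 s=3: MISS | VC [11]
  [4] addr=0xe1 blk=56 s=0: L1-HIT | VC [11]
  [5] addr=0xcc blk=51 s=3: MISS | VC [11, 43]
  [6] addr=0xe2 blk=56 s=0: L1-HIT | VC [11, 43]
  [7] addr=0x64 blk=25 s=1: MISS | VC [11, 43]
  [8] addr=0xe0 blk=56 s=0: L1-HIT | VC [11, 43]
  [9] addr=0xe0 blk=56 s=0: L1-HIT | VC [11, 43]
  [10] addr=0xe1 blk=56 s=0: L1-HIT | VC [11, 43]
  [11] addr=0x65 blk=25 s=1: L1-HIT | VC [11, 43]
  [12] addr=0xad blk=43 s=3: VC-HIT | VC [11, 51]
  [13] addr=0xe2 blk=56 s=0: L1-HIT | VC [11, 51]
  [14] addr=0x67 blk=25 s=1: L1-HIT | VC [11, 51]
  [15] addr=0xe1 blk=56 s=0: L1-HIT | VC [11, 51]
  [16] addr=0x2f blk=11 s=3: VC-HIT | VC [43, 51]
  [17] addr=0x4e blk=19 s=3: MISS | VC [43, 51, 11]
  [18] addr=0x2e blk=11 s=3: VC-HIT | VC [43, 51, 19]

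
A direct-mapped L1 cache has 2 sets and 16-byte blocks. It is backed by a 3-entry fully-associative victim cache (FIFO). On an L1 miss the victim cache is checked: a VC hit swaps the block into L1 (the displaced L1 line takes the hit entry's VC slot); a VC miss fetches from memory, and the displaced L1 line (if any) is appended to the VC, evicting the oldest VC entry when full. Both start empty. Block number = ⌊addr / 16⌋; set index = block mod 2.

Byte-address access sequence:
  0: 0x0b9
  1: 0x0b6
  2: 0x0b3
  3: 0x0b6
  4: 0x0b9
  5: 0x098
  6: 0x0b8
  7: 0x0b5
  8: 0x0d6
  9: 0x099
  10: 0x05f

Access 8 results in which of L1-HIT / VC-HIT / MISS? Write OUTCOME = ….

OUTCOME = MISS

#0 0xb9→b11/s1 MISS; vc=[]
#1 0xb6→b11/s1 L1-HIT; vc=[]
#2 0xb3→b11/s1 L1-HIT; vc=[]
#3 0xb6→b11/s1 L1-HIT; vc=[]
#4 0xb9→b11/s1 L1-HIT; vc=[]
#5 0x98→b9/s1 MISS; vc=[11]
#6 0xb8→b11/s1 VC-HIT; vc=[9]
#7 0xb5→b11/s1 L1-HIT; vc=[9]
#8 0xd6→b13/s1 MISS; vc=[9,11]
#9 0x99→b9/s1 VC-HIT; vc=[13,11]
#10 0x5f→b5/s1 MISS; vc=[13,11,9]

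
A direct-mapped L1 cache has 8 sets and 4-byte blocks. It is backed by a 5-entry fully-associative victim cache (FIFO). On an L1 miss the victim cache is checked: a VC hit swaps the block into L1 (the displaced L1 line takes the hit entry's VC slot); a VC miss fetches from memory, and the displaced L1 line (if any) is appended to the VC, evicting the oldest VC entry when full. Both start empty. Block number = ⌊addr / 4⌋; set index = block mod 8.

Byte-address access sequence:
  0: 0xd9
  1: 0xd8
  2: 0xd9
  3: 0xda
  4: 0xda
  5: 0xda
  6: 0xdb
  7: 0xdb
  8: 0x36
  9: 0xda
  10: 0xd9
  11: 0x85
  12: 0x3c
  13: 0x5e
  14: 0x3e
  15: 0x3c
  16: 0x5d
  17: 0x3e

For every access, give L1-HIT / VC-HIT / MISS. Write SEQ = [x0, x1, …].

SEQ = [MISS, L1-HIT, L1-HIT, L1-HIT, L1-HIT, L1-HIT, L1-HIT, L1-HIT, MISS, L1-HIT, L1-HIT, MISS, MISS, MISS, VC-HIT, L1-HIT, VC-HIT, VC-HIT]

0: 0xd9 (blk 54, set 6) → MISS  vc=[]
1: 0xd8 (blk 54, set 6) → L1-HIT  vc=[]
2: 0xd9 (blk 54, set 6) → L1-HIT  vc=[]
3: 0xda (blk 54, set 6) → L1-HIT  vc=[]
4: 0xda (blk 54, set 6) → L1-HIT  vc=[]
5: 0xda (blk 54, set 6) → L1-HIT  vc=[]
6: 0xdb (blk 54, set 6) → L1-HIT  vc=[]
7: 0xdb (blk 54, set 6) → L1-HIT  vc=[]
8: 0x36 (blk 13, set 5) → MISS  vc=[]
9: 0xda (blk 54, set 6) → L1-HIT  vc=[]
10: 0xd9 (blk 54, set 6) → L1-HIT  vc=[]
11: 0x85 (blk 33, set 1) → MISS  vc=[]
12: 0x3c (blk 15, set 7) → MISS  vc=[]
13: 0x5e (blk 23, set 7) → MISS  vc=[15]
14: 0x3e (blk 15, set 7) → VC-HIT  vc=[23]
15: 0x3c (blk 15, set 7) → L1-HIT  vc=[23]
16: 0x5d (blk 23, set 7) → VC-HIT  vc=[15]
17: 0x3e (blk 15, set 7) → VC-HIT  vc=[23]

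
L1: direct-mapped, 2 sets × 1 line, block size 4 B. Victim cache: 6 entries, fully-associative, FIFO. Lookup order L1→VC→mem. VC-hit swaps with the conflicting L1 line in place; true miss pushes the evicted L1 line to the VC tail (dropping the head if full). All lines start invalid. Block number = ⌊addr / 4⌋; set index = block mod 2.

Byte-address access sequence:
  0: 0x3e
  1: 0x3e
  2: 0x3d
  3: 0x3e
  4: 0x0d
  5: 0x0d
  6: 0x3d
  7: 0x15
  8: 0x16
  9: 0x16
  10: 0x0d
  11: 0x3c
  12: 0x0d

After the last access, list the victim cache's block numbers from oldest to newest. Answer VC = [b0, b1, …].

VC = [5, 15]

0: 0x3e (blk 15, set 1) → MISS  vc=[]
1: 0x3e (blk 15, set 1) → L1-HIT  vc=[]
2: 0x3d (blk 15, set 1) → L1-HIT  vc=[]
3: 0x3e (blk 15, set 1) → L1-HIT  vc=[]
4: 0xd (blk 3, set 1) → MISS  vc=[15]
5: 0xd (blk 3, set 1) → L1-HIT  vc=[15]
6: 0x3d (blk 15, set 1) → VC-HIT  vc=[3]
7: 0x15 (blk 5, set 1) → MISS  vc=[3, 15]
8: 0x16 (blk 5, set 1) → L1-HIT  vc=[3, 15]
9: 0x16 (blk 5, set 1) → L1-HIT  vc=[3, 15]
10: 0xd (blk 3, set 1) → VC-HIT  vc=[5, 15]
11: 0x3c (blk 15, set 1) → VC-HIT  vc=[5, 3]
12: 0xd (blk 3, set 1) → VC-HIT  vc=[5, 15]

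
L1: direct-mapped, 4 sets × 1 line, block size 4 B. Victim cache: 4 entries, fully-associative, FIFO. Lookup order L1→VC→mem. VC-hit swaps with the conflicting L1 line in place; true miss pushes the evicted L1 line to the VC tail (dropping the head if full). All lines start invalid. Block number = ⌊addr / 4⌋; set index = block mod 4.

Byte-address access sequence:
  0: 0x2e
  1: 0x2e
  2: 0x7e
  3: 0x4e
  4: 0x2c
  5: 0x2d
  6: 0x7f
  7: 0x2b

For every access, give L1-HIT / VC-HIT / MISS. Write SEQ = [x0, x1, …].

  [0] addr=0x2e blk=11 s=3: MISS | VC []
  [1] addr=0x2e blk=11 s=3: L1-HIT | VC []
  [2] addr=0x7e blk=31 s=3: MISS | VC [11]
  [3] addr=0x4e blk=19 s=3: MISS | VC [11, 31]
  [4] addr=0x2c blk=11 s=3: VC-HIT | VC [19, 31]
  [5] addr=0x2d blk=11 s=3: L1-HIT | VC [19, 31]
  [6] addr=0x7f blk=31 s=3: VC-HIT | VC [19, 11]
  [7] addr=0x2b blk=10 s=2: MISS | VC [19, 11]

SEQ = [MISS, L1-HIT, MISS, MISS, VC-HIT, L1-HIT, VC-HIT, MISS]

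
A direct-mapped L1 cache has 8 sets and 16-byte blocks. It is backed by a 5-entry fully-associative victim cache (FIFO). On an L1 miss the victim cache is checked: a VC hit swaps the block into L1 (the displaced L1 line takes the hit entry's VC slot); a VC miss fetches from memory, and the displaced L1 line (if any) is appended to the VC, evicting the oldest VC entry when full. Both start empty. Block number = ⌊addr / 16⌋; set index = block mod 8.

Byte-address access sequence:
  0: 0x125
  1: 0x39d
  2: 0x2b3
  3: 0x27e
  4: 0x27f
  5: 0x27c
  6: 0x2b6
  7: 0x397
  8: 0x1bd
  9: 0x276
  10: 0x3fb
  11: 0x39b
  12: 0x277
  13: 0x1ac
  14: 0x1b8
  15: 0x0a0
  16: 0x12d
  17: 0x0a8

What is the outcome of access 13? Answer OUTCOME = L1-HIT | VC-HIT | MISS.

#0 0x125→b18/s2 MISS; vc=[]
#1 0x39d→b57/s1 MISS; vc=[]
#2 0x2b3→b43/s3 MISS; vc=[]
#3 0x27e→b39/s7 MISS; vc=[]
#4 0x27f→b39/s7 L1-HIT; vc=[]
#5 0x27c→b39/s7 L1-HIT; vc=[]
#6 0x2b6→b43/s3 L1-HIT; vc=[]
#7 0x397→b57/s1 L1-HIT; vc=[]
#8 0x1bd→b27/s3 MISS; vc=[43]
#9 0x276→b39/s7 L1-HIT; vc=[43]
#10 0x3fb→b63/s7 MISS; vc=[43,39]
#11 0x39b→b57/s1 L1-HIT; vc=[43,39]
#12 0x277→b39/s7 VC-HIT; vc=[43,63]
#13 0x1ac→b26/s2 MISS; vc=[43,63,18]
#14 0x1b8→b27/s3 L1-HIT; vc=[43,63,18]
#15 0xa0→b10/s2 MISS; vc=[43,63,18,26]
#16 0x12d→b18/s2 VC-HIT; vc=[43,63,10,26]
#17 0xa8→b10/s2 VC-HIT; vc=[43,63,18,26]

OUTCOME = MISS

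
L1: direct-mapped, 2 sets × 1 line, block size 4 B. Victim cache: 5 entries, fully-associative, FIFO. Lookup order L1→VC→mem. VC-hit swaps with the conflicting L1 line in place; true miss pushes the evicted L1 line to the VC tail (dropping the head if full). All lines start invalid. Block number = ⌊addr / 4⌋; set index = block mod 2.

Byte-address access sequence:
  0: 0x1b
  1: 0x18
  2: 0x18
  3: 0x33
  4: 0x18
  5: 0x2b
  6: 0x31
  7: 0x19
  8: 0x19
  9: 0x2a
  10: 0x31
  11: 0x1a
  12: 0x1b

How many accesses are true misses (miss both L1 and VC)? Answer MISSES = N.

  [0] addr=0x1b blk=6 s=0: MISS | VC []
  [1] addr=0x18 blk=6 s=0: L1-HIT | VC []
  [2] addr=0x18 blk=6 s=0: L1-HIT | VC []
  [3] addr=0x33 blk=12 s=0: MISS | VC [6]
  [4] addr=0x18 blk=6 s=0: VC-HIT | VC [12]
  [5] addr=0x2b blk=10 s=0: MISS | VC [12, 6]
  [6] addr=0x31 blk=12 s=0: VC-HIT | VC [10, 6]
  [7] addr=0x19 blk=6 s=0: VC-HIT | VC [10, 12]
  [8] addr=0x19 blk=6 s=0: L1-HIT | VC [10, 12]
  [9] addr=0x2a blk=10 s=0: VC-HIT | VC [6, 12]
  [10] addr=0x31 blk=12 s=0: VC-HIT | VC [6, 10]
  [11] addr=0x1a blk=6 s=0: VC-HIT | VC [12, 10]
  [12] addr=0x1b blk=6 s=0: L1-HIT | VC [12, 10]

MISSES = 3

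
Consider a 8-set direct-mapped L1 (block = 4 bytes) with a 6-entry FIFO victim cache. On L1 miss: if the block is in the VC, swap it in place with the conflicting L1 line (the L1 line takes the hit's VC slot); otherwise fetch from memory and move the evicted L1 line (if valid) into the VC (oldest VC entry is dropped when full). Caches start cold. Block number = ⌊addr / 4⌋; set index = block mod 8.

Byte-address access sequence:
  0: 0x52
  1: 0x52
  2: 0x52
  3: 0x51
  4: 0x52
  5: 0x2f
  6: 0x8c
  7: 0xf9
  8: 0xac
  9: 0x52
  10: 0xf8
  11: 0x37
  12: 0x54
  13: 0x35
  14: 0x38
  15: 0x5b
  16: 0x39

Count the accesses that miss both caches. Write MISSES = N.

0: 0x52 (blk 20, set 4) → MISS  vc=[]
1: 0x52 (blk 20, set 4) → L1-HIT  vc=[]
2: 0x52 (blk 20, set 4) → L1-HIT  vc=[]
3: 0x51 (blk 20, set 4) → L1-HIT  vc=[]
4: 0x52 (blk 20, set 4) → L1-HIT  vc=[]
5: 0x2f (blk 11, set 3) → MISS  vc=[]
6: 0x8c (blk 35, set 3) → MISS  vc=[11]
7: 0xf9 (blk 62, set 6) → MISS  vc=[11]
8: 0xac (blk 43, set 3) → MISS  vc=[11, 35]
9: 0x52 (blk 20, set 4) → L1-HIT  vc=[11, 35]
10: 0xf8 (blk 62, set 6) → L1-HIT  vc=[11, 35]
11: 0x37 (blk 13, set 5) → MISS  vc=[11, 35]
12: 0x54 (blk 21, set 5) → MISS  vc=[11, 35, 13]
13: 0x35 (blk 13, set 5) → VC-HIT  vc=[11, 35, 21]
14: 0x38 (blk 14, set 6) → MISS  vc=[11, 35, 21, 62]
15: 0x5b (blk 22, set 6) → MISS  vc=[11, 35, 21, 62, 14]
16: 0x39 (blk 14, set 6) → VC-HIT  vc=[11, 35, 21, 62, 22]

MISSES = 9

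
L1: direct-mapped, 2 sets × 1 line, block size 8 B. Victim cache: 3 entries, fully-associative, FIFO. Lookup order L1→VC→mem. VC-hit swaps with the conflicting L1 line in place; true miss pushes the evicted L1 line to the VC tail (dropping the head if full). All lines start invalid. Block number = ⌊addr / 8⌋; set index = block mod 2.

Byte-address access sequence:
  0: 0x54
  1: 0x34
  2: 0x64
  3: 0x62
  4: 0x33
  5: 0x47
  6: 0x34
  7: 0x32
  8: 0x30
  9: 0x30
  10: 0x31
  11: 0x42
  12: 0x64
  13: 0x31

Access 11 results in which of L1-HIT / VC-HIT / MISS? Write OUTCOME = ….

OUTCOME = VC-HIT

  [0] addr=0x54 blk=10 s=0: MISS | VC []
  [1] addr=0x34 blk=6 s=0: MISS | VC [10]
  [2] addr=0x64 blk=12 s=0: MISS | VC [10, 6]
  [3] addr=0x62 blk=12 s=0: L1-HIT | VC [10, 6]
  [4] addr=0x33 blk=6 s=0: VC-HIT | VC [10, 12]
  [5] addr=0x47 blk=8 s=0: MISS | VC [10, 12, 6]
  [6] addr=0x34 blk=6 s=0: VC-HIT | VC [10, 12, 8]
  [7] addr=0x32 blk=6 s=0: L1-HIT | VC [10, 12, 8]
  [8] addr=0x30 blk=6 s=0: L1-HIT | VC [10, 12, 8]
  [9] addr=0x30 blk=6 s=0: L1-HIT | VC [10, 12, 8]
  [10] addr=0x31 blk=6 s=0: L1-HIT | VC [10, 12, 8]
  [11] addr=0x42 blk=8 s=0: VC-HIT | VC [10, 12, 6]
  [12] addr=0x64 blk=12 s=0: VC-HIT | VC [10, 8, 6]
  [13] addr=0x31 blk=6 s=0: VC-HIT | VC [10, 8, 12]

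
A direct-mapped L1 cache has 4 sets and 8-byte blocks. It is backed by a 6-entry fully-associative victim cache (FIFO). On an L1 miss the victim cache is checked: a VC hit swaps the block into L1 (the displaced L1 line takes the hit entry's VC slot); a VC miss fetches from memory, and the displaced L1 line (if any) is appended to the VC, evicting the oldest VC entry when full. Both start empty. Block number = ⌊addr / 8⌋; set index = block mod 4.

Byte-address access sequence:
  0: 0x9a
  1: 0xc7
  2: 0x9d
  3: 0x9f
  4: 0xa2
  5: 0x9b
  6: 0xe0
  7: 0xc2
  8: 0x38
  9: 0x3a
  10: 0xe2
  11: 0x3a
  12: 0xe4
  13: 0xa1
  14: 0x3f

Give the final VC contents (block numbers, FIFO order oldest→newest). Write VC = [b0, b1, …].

  [0] addr=0x9a blk=19 s=3: MISS | VC []
  [1] addr=0xc7 blk=24 s=0: MISS | VC []
  [2] addr=0x9d blk=19 s=3: L1-HIT | VC []
  [3] addr=0x9f blk=19 s=3: L1-HIT | VC []
  [4] addr=0xa2 blk=20 s=0: MISS | VC [24]
  [5] addr=0x9b blk=19 s=3: L1-HIT | VC [24]
  [6] addr=0xe0 blk=28 s=0: MISS | VC [24, 20]
  [7] addr=0xc2 blk=24 s=0: VC-HIT | VC [28, 20]
  [8] addr=0x38 blk=7 s=3: MISS | VC [28, 20, 19]
  [9] addr=0x3a blk=7 s=3: L1-HIT | VC [28, 20, 19]
  [10] addr=0xe2 blk=28 s=0: VC-HIT | VC [24, 20, 19]
  [11] addr=0x3a blk=7 s=3: L1-HIT | VC [24, 20, 19]
  [12] addr=0xe4 blk=28 s=0: L1-HIT | VC [24, 20, 19]
  [13] addr=0xa1 blk=20 s=0: VC-HIT | VC [24, 28, 19]
  [14] addr=0x3f blk=7 s=3: L1-HIT | VC [24, 28, 19]

VC = [24, 28, 19]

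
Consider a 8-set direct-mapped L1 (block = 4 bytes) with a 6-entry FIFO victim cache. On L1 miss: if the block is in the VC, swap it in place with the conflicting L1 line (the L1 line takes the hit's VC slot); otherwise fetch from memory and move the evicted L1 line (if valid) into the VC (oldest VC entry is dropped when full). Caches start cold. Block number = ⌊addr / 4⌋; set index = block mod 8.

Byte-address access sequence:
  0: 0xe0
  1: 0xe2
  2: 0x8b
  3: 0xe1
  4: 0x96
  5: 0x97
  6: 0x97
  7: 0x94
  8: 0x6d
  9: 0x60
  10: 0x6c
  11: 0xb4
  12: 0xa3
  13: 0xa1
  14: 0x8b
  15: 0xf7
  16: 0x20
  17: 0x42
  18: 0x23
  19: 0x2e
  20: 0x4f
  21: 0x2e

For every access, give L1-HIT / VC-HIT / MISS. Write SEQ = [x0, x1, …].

  [0] addr=0xe0 blk=56 s=0: MISS | VC []
  [1] addr=0xe2 blk=56 s=0: L1-HIT | VC []
  [2] addr=0x8b blk=34 s=2: MISS | VC []
  [3] addr=0xe1 blk=56 s=0: L1-HIT | VC []
  [4] addr=0x96 blk=37 s=5: MISS | VC []
  [5] addr=0x97 blk=37 s=5: L1-HIT | VC []
  [6] addr=0x97 blk=37 s=5: L1-HIT | VC []
  [7] addr=0x94 blk=37 s=5: L1-HIT | VC []
  [8] addr=0x6d blk=27 s=3: MISS | VC []
  [9] addr=0x60 blk=24 s=0: MISS | VC [56]
  [10] addr=0x6c blk=27 s=3: L1-HIT | VC [56]
  [11] addr=0xb4 blk=45 s=5: MISS | VC [56, 37]
  [12] addr=0xa3 blk=40 s=0: MISS | VC [56, 37, 24]
  [13] addr=0xa1 blk=40 s=0: L1-HIT | VC [56, 37, 24]
  [14] addr=0x8b blk=34 s=2: L1-HIT | VC [56, 37, 24]
  [15] addr=0xf7 blk=61 s=5: MISS | VC [56, 37, 24, 45]
  [16] addr=0x20 blk=8 s=0: MISS | VC [56, 37, 24, 45, 40]
  [17] addr=0x42 blk=16 s=0: MISS | VC [56, 37, 24, 45, 40, 8]
  [18] addr=0x23 blk=8 s=0: VC-HIT | VC [56, 37, 24, 45, 40, 16]
  [19] addr=0x2e blk=11 s=3: MISS | VC [37, 24, 45, 40, 16, 27]
  [20] addr=0x4f blk=19 s=3: MISS | VC [24, 45, 40, 16, 27, 11]
  [21] addr=0x2e blk=11 s=3: VC-HIT | VC [24, 45, 40, 16, 27, 19]

SEQ = [MISS, L1-HIT, MISS, L1-HIT, MISS, L1-HIT, L1-HIT, L1-HIT, MISS, MISS, L1-HIT, MISS, MISS, L1-HIT, L1-HIT, MISS, MISS, MISS, VC-HIT, MISS, MISS, VC-HIT]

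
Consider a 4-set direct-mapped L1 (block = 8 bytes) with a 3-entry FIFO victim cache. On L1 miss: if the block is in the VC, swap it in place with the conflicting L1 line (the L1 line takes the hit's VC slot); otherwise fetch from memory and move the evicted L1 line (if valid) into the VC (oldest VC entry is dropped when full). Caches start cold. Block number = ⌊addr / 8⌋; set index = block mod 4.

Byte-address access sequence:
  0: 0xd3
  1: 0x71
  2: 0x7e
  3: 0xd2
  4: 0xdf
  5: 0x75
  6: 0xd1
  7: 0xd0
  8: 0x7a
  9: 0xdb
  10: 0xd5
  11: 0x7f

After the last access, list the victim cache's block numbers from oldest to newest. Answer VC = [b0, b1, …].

  [0] addr=0xd3 blk=26 s=2: MISS | VC []
  [1] addr=0x71 blk=14 s=2: MISS | VC [26]
  [2] addr=0x7e blk=15 s=3: MISS | VC [26]
  [3] addr=0xd2 blk=26 s=2: VC-HIT | VC [14]
  [4] addr=0xdf blk=27 s=3: MISS | VC [14, 15]
  [5] addr=0x75 blk=14 s=2: VC-HIT | VC [26, 15]
  [6] addr=0xd1 blk=26 s=2: VC-HIT | VC [14, 15]
  [7] addr=0xd0 blk=26 s=2: L1-HIT | VC [14, 15]
  [8] addr=0x7a blk=15 s=3: VC-HIT | VC [14, 27]
  [9] addr=0xdb blk=27 s=3: VC-HIT | VC [14, 15]
  [10] addr=0xd5 blk=26 s=2: L1-HIT | VC [14, 15]
  [11] addr=0x7f blk=15 s=3: VC-HIT | VC [14, 27]

VC = [14, 27]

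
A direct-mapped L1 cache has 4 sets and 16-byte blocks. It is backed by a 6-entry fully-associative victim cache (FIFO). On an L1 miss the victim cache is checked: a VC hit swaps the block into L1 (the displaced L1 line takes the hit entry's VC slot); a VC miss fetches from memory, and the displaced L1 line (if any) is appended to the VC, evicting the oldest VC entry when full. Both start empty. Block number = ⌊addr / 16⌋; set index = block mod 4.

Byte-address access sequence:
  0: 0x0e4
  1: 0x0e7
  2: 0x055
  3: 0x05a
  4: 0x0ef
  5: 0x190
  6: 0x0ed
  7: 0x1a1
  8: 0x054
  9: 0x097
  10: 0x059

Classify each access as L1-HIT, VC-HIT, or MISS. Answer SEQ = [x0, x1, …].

0: 0xe4 (blk 14, set 2) → MISS  vc=[]
1: 0xe7 (blk 14, set 2) → L1-HIT  vc=[]
2: 0x55 (blk 5, set 1) → MISS  vc=[]
3: 0x5a (blk 5, set 1) → L1-HIT  vc=[]
4: 0xef (blk 14, set 2) → L1-HIT  vc=[]
5: 0x190 (blk 25, set 1) → MISS  vc=[5]
6: 0xed (blk 14, set 2) → L1-HIT  vc=[5]
7: 0x1a1 (blk 26, set 2) → MISS  vc=[5, 14]
8: 0x54 (blk 5, set 1) → VC-HIT  vc=[25, 14]
9: 0x97 (blk 9, set 1) → MISS  vc=[25, 14, 5]
10: 0x59 (blk 5, set 1) → VC-HIT  vc=[25, 14, 9]

SEQ = [MISS, L1-HIT, MISS, L1-HIT, L1-HIT, MISS, L1-HIT, MISS, VC-HIT, MISS, VC-HIT]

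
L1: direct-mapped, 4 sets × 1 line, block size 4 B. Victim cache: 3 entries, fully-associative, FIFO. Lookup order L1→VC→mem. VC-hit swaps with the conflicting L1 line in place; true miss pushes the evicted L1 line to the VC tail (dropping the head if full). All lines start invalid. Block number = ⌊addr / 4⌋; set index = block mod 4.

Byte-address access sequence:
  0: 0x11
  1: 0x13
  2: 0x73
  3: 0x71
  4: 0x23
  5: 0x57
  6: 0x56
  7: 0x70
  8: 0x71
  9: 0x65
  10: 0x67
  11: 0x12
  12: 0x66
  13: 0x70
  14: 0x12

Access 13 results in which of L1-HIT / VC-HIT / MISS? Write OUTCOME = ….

OUTCOME = VC-HIT

#0 0x11→b4/s0 MISS; vc=[]
#1 0x13→b4/s0 L1-HIT; vc=[]
#2 0x73→b28/s0 MISS; vc=[4]
#3 0x71→b28/s0 L1-HIT; vc=[4]
#4 0x23→b8/s0 MISS; vc=[4,28]
#5 0x57→b21/s1 MISS; vc=[4,28]
#6 0x56→b21/s1 L1-HIT; vc=[4,28]
#7 0x70→b28/s0 VC-HIT; vc=[4,8]
#8 0x71→b28/s0 L1-HIT; vc=[4,8]
#9 0x65→b25/s1 MISS; vc=[4,8,21]
#10 0x67→b25/s1 L1-HIT; vc=[4,8,21]
#11 0x12→b4/s0 VC-HIT; vc=[28,8,21]
#12 0x66→b25/s1 L1-HIT; vc=[28,8,21]
#13 0x70→b28/s0 VC-HIT; vc=[4,8,21]
#14 0x12→b4/s0 VC-HIT; vc=[28,8,21]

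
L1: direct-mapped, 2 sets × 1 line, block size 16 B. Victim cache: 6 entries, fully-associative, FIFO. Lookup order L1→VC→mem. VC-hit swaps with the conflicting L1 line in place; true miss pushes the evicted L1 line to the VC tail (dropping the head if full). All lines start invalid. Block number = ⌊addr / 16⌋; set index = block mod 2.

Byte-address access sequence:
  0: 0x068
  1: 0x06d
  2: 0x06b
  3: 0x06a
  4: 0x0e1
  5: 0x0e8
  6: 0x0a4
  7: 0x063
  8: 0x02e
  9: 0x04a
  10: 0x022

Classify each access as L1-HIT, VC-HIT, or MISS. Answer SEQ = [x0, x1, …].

0: 0x68 (blk 6, set 0) → MISS  vc=[]
1: 0x6d (blk 6, set 0) → L1-HIT  vc=[]
2: 0x6b (blk 6, set 0) → L1-HIT  vc=[]
3: 0x6a (blk 6, set 0) → L1-HIT  vc=[]
4: 0xe1 (blk 14, set 0) → MISS  vc=[6]
5: 0xe8 (blk 14, set 0) → L1-HIT  vc=[6]
6: 0xa4 (blk 10, set 0) → MISS  vc=[6, 14]
7: 0x63 (blk 6, set 0) → VC-HIT  vc=[10, 14]
8: 0x2e (blk 2, set 0) → MISS  vc=[10, 14, 6]
9: 0x4a (blk 4, set 0) → MISS  vc=[10, 14, 6, 2]
10: 0x22 (blk 2, set 0) → VC-HIT  vc=[10, 14, 6, 4]

SEQ = [MISS, L1-HIT, L1-HIT, L1-HIT, MISS, L1-HIT, MISS, VC-HIT, MISS, MISS, VC-HIT]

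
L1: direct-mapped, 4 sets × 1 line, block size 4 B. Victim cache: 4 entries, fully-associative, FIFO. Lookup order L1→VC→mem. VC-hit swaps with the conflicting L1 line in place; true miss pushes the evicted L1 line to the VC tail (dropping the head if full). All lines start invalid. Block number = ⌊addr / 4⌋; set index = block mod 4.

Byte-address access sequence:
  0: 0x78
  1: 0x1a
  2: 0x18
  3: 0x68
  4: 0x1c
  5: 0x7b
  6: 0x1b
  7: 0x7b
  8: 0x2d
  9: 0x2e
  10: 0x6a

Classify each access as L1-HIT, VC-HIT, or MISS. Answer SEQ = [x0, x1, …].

0: 0x78 (blk 30, set 2) → MISS  vc=[]
1: 0x1a (blk 6, set 2) → MISS  vc=[30]
2: 0x18 (blk 6, set 2) → L1-HIT  vc=[30]
3: 0x68 (blk 26, set 2) → MISS  vc=[30, 6]
4: 0x1c (blk 7, set 3) → MISS  vc=[30, 6]
5: 0x7b (blk 30, set 2) → VC-HIT  vc=[26, 6]
6: 0x1b (blk 6, set 2) → VC-HIT  vc=[26, 30]
7: 0x7b (blk 30, set 2) → VC-HIT  vc=[26, 6]
8: 0x2d (blk 11, set 3) → MISS  vc=[26, 6, 7]
9: 0x2e (blk 11, set 3) → L1-HIT  vc=[26, 6, 7]
10: 0x6a (blk 26, set 2) → VC-HIT  vc=[30, 6, 7]

SEQ = [MISS, MISS, L1-HIT, MISS, MISS, VC-HIT, VC-HIT, VC-HIT, MISS, L1-HIT, VC-HIT]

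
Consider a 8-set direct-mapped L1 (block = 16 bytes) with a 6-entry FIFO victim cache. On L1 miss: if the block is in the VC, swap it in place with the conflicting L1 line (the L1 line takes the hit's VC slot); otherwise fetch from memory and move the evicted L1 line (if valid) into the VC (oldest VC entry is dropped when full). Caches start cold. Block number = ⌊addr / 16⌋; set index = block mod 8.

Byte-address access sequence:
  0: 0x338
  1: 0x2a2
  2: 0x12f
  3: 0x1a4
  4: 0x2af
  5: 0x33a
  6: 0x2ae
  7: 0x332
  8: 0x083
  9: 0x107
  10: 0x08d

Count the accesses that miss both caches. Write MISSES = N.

MISSES = 6

  [0] addr=0x338 blk=51 s=3: MISS | VC []
  [1] addr=0x2a2 blk=42 s=2: MISS | VC []
  [2] addr=0x12f blk=18 s=2: MISS | VC [42]
  [3] addr=0x1a4 blk=26 s=2: MISS | VC [42, 18]
  [4] addr=0x2af blk=42 s=2: VC-HIT | VC [26, 18]
  [5] addr=0x33a blk=51 s=3: L1-HIT | VC [26, 18]
  [6] addr=0x2ae blk=42 s=2: L1-HIT | VC [26, 18]
  [7] addr=0x332 blk=51 s=3: L1-HIT | VC [26, 18]
  [8] addr=0x83 blk=8 s=0: MISS | VC [26, 18]
  [9] addr=0x107 blk=16 s=0: MISS | VC [26, 18, 8]
  [10] addr=0x8d blk=8 s=0: VC-HIT | VC [26, 18, 16]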